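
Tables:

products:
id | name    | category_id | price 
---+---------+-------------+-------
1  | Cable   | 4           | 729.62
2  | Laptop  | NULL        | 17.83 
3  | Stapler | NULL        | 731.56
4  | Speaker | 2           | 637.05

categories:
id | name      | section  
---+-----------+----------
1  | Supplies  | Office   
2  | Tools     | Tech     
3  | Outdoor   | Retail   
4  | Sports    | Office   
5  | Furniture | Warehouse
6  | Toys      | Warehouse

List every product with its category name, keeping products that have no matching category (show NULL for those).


LEFT JOIN keeps every row from products (the left table); where category_id has no match in categories, the category columns become NULL. Walk through each product:
  - product 1 (Cable): category_id=4 -> matches Sports
  - product 2 (Laptop): category_id=NULL, no match -> kept with NULL
  - product 3 (Stapler): category_id=NULL, no match -> kept with NULL
  - product 4 (Speaker): category_id=2 -> matches Tools
All 4 rows appear; 2 have NULL category.

SQL:
SELECT a.name, b.name AS category
FROM products a
LEFT JOIN categories b ON a.category_id = b.id

Result:
name    | category
--------+---------
Cable   | Sports  
Laptop  | NULL    
Stapler | NULL    
Speaker | Tools   


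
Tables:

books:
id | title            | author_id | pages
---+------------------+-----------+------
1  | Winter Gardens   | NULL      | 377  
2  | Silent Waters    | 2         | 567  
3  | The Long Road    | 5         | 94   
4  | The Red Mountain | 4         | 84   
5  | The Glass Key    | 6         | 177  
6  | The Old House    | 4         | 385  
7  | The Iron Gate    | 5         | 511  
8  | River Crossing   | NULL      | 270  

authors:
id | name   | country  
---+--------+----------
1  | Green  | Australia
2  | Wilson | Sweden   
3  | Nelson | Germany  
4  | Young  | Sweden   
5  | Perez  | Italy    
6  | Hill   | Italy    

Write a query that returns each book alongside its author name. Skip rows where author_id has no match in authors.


INNER JOIN keeps only books rows whose author_id matches an id in authors. Walk through each book:
  - book 1 (Winter Gardens): author_id=NULL, no match -> dropped
  - book 2 (Silent Waters): author_id=2 -> matches Wilson
  - book 3 (The Long Road): author_id=5 -> matches Perez
  - book 4 (The Red Mountain): author_id=4 -> matches Young
  - book 5 (The Glass Key): author_id=6 -> matches Hill
  - book 6 (The Old House): author_id=4 -> matches Young
  - book 7 (The Iron Gate): author_id=5 -> matches Perez
  - book 8 (River Crossing): author_id=NULL, no match -> dropped
So 2 of 8 rows are dropped.

SQL:
SELECT a.title, b.name AS author
FROM books a
INNER JOIN authors b ON a.author_id = b.id

Result:
title            | author
-----------------+-------
Silent Waters    | Wilson
The Long Road    | Perez 
The Red Mountain | Young 
The Glass Key    | Hill  
The Old House    | Young 
The Iron Gate    | Perez 


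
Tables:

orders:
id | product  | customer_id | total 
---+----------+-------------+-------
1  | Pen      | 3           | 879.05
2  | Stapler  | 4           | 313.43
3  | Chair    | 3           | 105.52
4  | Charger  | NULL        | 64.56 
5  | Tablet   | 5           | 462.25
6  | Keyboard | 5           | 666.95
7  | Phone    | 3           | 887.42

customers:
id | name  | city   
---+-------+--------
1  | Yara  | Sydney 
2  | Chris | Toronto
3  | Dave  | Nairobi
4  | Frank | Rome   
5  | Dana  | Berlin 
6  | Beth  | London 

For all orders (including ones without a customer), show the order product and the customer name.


LEFT JOIN keeps every row from orders (the left table); where customer_id has no match in customers, the customer columns become NULL. Walk through each order:
  - order 1 (Pen): customer_id=3 -> matches Dave
  - order 2 (Stapler): customer_id=4 -> matches Frank
  - order 3 (Chair): customer_id=3 -> matches Dave
  - order 4 (Charger): customer_id=NULL, no match -> kept with NULL
  - order 5 (Tablet): customer_id=5 -> matches Dana
  - order 6 (Keyboard): customer_id=5 -> matches Dana
  - order 7 (Phone): customer_id=3 -> matches Dave
All 7 rows appear; 1 has NULL customer.

SQL:
SELECT a.product, b.name AS customer
FROM orders a
LEFT JOIN customers b ON a.customer_id = b.id

Result:
product  | customer
---------+---------
Pen      | Dave    
Stapler  | Frank   
Chair    | Dave    
Charger  | NULL    
Tablet   | Dana    
Keyboard | Dana    
Phone    | Dave    


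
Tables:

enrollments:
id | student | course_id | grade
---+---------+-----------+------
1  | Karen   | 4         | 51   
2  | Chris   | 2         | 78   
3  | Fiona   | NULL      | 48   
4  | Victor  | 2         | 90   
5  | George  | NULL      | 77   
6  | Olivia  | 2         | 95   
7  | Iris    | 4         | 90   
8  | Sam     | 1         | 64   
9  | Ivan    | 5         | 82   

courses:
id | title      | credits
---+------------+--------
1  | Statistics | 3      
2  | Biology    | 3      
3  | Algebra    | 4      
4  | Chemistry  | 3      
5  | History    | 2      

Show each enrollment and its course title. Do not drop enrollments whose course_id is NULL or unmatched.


LEFT JOIN keeps every row from enrollments (the left table); where course_id has no match in courses, the course columns become NULL. Walk through each enrollment:
  - enrollment 1 (Karen): course_id=4 -> matches Chemistry
  - enrollment 2 (Chris): course_id=2 -> matches Biology
  - enrollment 3 (Fiona): course_id=NULL, no match -> kept with NULL
  - enrollment 4 (Victor): course_id=2 -> matches Biology
  - enrollment 5 (George): course_id=NULL, no match -> kept with NULL
  - enrollment 6 (Olivia): course_id=2 -> matches Biology
  - enrollment 7 (Iris): course_id=4 -> matches Chemistry
  - enrollment 8 (Sam): course_id=1 -> matches Statistics
  - enrollment 9 (Ivan): course_id=5 -> matches History
All 9 rows appear; 2 have NULL course.

SQL:
SELECT a.student, b.title AS course
FROM enrollments a
LEFT JOIN courses b ON a.course_id = b.id

Result:
student | course    
--------+-----------
Karen   | Chemistry 
Chris   | Biology   
Fiona   | NULL      
Victor  | Biology   
George  | NULL      
Olivia  | Biology   
Iris    | Chemistry 
Sam     | Statistics
Ivan    | History   


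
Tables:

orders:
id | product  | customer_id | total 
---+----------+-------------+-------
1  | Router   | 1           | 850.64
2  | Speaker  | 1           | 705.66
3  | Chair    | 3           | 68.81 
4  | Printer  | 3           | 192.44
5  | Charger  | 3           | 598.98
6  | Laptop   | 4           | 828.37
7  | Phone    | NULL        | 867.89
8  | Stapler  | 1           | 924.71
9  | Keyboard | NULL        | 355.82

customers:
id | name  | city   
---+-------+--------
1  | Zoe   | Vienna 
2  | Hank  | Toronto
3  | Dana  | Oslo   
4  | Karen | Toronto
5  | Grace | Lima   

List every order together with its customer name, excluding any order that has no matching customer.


INNER JOIN keeps only orders rows whose customer_id matches an id in customers. Walk through each order:
  - order 1 (Router): customer_id=1 -> matches Zoe
  - order 2 (Speaker): customer_id=1 -> matches Zoe
  - order 3 (Chair): customer_id=3 -> matches Dana
  - order 4 (Printer): customer_id=3 -> matches Dana
  - order 5 (Charger): customer_id=3 -> matches Dana
  - order 6 (Laptop): customer_id=4 -> matches Karen
  - order 7 (Phone): customer_id=NULL, no match -> dropped
  - order 8 (Stapler): customer_id=1 -> matches Zoe
  - order 9 (Keyboard): customer_id=NULL, no match -> dropped
So 2 of 9 rows are dropped.

SQL:
SELECT a.product, b.name AS customer
FROM orders a
INNER JOIN customers b ON a.customer_id = b.id

Result:
product | customer
--------+---------
Router  | Zoe     
Speaker | Zoe     
Chair   | Dana    
Printer | Dana    
Charger | Dana    
Laptop  | Karen   
Stapler | Zoe     


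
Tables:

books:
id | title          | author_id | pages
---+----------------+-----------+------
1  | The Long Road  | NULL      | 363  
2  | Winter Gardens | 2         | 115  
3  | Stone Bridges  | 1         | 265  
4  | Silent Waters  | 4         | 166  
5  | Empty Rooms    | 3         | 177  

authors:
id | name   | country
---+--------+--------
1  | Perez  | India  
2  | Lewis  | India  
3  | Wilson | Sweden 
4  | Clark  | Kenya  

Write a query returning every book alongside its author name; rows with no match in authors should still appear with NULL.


LEFT JOIN keeps every row from books (the left table); where author_id has no match in authors, the author columns become NULL. Walk through each book:
  - book 1 (The Long Road): author_id=NULL, no match -> kept with NULL
  - book 2 (Winter Gardens): author_id=2 -> matches Lewis
  - book 3 (Stone Bridges): author_id=1 -> matches Perez
  - book 4 (Silent Waters): author_id=4 -> matches Clark
  - book 5 (Empty Rooms): author_id=3 -> matches Wilson
All 5 rows appear; 1 has NULL author.

SQL:
SELECT a.title, b.name AS author
FROM books a
LEFT JOIN authors b ON a.author_id = b.id

Result:
title          | author
---------------+-------
The Long Road  | NULL  
Winter Gardens | Lewis 
Stone Bridges  | Perez 
Silent Waters  | Clark 
Empty Rooms    | Wilson


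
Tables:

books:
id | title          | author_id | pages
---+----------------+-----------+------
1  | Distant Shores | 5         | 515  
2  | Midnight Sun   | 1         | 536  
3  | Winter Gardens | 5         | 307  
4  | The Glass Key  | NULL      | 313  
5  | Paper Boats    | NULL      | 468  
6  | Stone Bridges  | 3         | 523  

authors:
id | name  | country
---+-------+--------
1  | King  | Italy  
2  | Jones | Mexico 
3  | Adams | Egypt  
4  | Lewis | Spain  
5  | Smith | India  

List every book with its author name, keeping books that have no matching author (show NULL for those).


LEFT JOIN keeps every row from books (the left table); where author_id has no match in authors, the author columns become NULL. Walk through each book:
  - book 1 (Distant Shores): author_id=5 -> matches Smith
  - book 2 (Midnight Sun): author_id=1 -> matches King
  - book 3 (Winter Gardens): author_id=5 -> matches Smith
  - book 4 (The Glass Key): author_id=NULL, no match -> kept with NULL
  - book 5 (Paper Boats): author_id=NULL, no match -> kept with NULL
  - book 6 (Stone Bridges): author_id=3 -> matches Adams
All 6 rows appear; 2 have NULL author.

SQL:
SELECT a.title, b.name AS author
FROM books a
LEFT JOIN authors b ON a.author_id = b.id

Result:
title          | author
---------------+-------
Distant Shores | Smith 
Midnight Sun   | King  
Winter Gardens | Smith 
The Glass Key  | NULL  
Paper Boats    | NULL  
Stone Bridges  | Adams 


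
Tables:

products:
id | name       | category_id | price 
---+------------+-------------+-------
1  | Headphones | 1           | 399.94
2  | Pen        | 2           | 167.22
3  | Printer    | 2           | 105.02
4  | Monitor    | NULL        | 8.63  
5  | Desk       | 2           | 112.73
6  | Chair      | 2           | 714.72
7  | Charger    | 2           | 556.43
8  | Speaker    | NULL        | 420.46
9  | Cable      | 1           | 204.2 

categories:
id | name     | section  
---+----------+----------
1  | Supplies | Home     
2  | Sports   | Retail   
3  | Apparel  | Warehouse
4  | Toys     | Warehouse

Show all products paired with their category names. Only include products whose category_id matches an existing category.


INNER JOIN keeps only products rows whose category_id matches an id in categories. Walk through each product:
  - product 1 (Headphones): category_id=1 -> matches Supplies
  - product 2 (Pen): category_id=2 -> matches Sports
  - product 3 (Printer): category_id=2 -> matches Sports
  - product 4 (Monitor): category_id=NULL, no match -> dropped
  - product 5 (Desk): category_id=2 -> matches Sports
  - product 6 (Chair): category_id=2 -> matches Sports
  - product 7 (Charger): category_id=2 -> matches Sports
  - product 8 (Speaker): category_id=NULL, no match -> dropped
  - product 9 (Cable): category_id=1 -> matches Supplies
So 2 of 9 rows are dropped.

SQL:
SELECT a.name, b.name AS category
FROM products a
INNER JOIN categories b ON a.category_id = b.id

Result:
name       | category
-----------+---------
Headphones | Supplies
Pen        | Sports  
Printer    | Sports  
Desk       | Sports  
Chair      | Sports  
Charger    | Sports  
Cable      | Supplies


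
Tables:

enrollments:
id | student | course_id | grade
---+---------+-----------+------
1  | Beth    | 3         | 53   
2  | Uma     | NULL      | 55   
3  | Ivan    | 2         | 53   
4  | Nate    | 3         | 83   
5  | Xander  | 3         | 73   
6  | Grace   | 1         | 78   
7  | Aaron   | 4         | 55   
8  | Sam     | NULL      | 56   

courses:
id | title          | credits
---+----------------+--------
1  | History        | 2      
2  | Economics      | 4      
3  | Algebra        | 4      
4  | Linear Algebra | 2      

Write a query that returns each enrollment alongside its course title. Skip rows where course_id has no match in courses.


INNER JOIN keeps only enrollments rows whose course_id matches an id in courses. Walk through each enrollment:
  - enrollment 1 (Beth): course_id=3 -> matches Algebra
  - enrollment 2 (Uma): course_id=NULL, no match -> dropped
  - enrollment 3 (Ivan): course_id=2 -> matches Economics
  - enrollment 4 (Nate): course_id=3 -> matches Algebra
  - enrollment 5 (Xander): course_id=3 -> matches Algebra
  - enrollment 6 (Grace): course_id=1 -> matches History
  - enrollment 7 (Aaron): course_id=4 -> matches Linear Algebra
  - enrollment 8 (Sam): course_id=NULL, no match -> dropped
So 2 of 8 rows are dropped.

SQL:
SELECT a.student, b.title AS course
FROM enrollments a
INNER JOIN courses b ON a.course_id = b.id

Result:
student | course        
--------+---------------
Beth    | Algebra       
Ivan    | Economics     
Nate    | Algebra       
Xander  | Algebra       
Grace   | History       
Aaron   | Linear Algebra


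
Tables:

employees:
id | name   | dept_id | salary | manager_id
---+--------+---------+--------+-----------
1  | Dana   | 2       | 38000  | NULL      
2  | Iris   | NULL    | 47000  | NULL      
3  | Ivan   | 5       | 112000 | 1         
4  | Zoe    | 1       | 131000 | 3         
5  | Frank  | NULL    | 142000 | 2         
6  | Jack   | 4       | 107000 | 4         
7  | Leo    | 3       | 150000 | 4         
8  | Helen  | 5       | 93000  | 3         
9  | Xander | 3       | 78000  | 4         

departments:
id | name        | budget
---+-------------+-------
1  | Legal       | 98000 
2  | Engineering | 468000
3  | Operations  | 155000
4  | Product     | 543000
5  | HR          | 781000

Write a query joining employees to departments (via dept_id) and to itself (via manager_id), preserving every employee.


Two LEFT JOINs from the same base table employees: one to departments via dept_id, one to employees itself via manager_id. Both are LEFT so every employee is preserved.
Match against departments:
  - employee 1 (Dana): dept_id=2 -> matches Engineering
  - employee 2 (Iris): dept_id=NULL, no match -> kept with NULL
  - employee 3 (Ivan): dept_id=5 -> matches HR
  - employee 4 (Zoe): dept_id=1 -> matches Legal
  - employee 5 (Frank): dept_id=NULL, no match -> kept with NULL
  - employee 6 (Jack): dept_id=4 -> matches Product
  - employee 7 (Leo): dept_id=3 -> matches Operations
  - employee 8 (Helen): dept_id=5 -> matches HR
  - employee 9 (Xander): dept_id=3 -> matches Operations
Match against employees (self):
  - employee 1 (Dana): manager_id=NULL -> NULL
  - employee 2 (Iris): manager_id=NULL -> NULL
  - employee 3 (Ivan): manager_id=1 -> Dana
  - employee 4 (Zoe): manager_id=3 -> Ivan
  - employee 5 (Frank): manager_id=2 -> Iris
  - employee 6 (Jack): manager_id=4 -> Zoe
  - employee 7 (Leo): manager_id=4 -> Zoe
  - employee 8 (Helen): manager_id=3 -> Ivan
  - employee 9 (Xander): manager_id=4 -> Zoe

SQL:
SELECT a.name, b.name AS department, c.name AS manager
FROM employees a
LEFT JOIN departments b ON a.dept_id = b.id
LEFT JOIN employees c ON a.manager_id = c.id

Result:
name   | department  | manager
-------+-------------+--------
Dana   | Engineering | NULL   
Iris   | NULL        | NULL   
Ivan   | HR          | Dana   
Zoe    | Legal       | Ivan   
Frank  | NULL        | Iris   
Jack   | Product     | Zoe    
Leo    | Operations  | Zoe    
Helen  | HR          | Ivan   
Xander | Operations  | Zoe    


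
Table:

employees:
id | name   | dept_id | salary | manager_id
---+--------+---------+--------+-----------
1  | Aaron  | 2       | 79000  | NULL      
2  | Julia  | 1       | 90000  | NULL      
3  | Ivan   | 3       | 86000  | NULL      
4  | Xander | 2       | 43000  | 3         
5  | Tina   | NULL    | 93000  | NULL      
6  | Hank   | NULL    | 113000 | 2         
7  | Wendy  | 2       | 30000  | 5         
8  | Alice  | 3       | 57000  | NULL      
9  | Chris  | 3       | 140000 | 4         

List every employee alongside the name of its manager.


This is a self-join: employees is joined to a second copy of itself, matching each row's manager_id to another row's id. Use LEFT JOIN so rows with manager_id=NULL are kept.
  - employee 1 (Aaron): manager_id=NULL -> NULL
  - employee 2 (Julia): manager_id=NULL -> NULL
  - employee 3 (Ivan): manager_id=NULL -> NULL
  - employee 4 (Xander): manager_id=3 -> Ivan
  - employee 5 (Tina): manager_id=NULL -> NULL
  - employee 6 (Hank): manager_id=2 -> Julia
  - employee 7 (Wendy): manager_id=5 -> Tina
  - employee 8 (Alice): manager_id=NULL -> NULL
  - employee 9 (Chris): manager_id=4 -> Xander

SQL:
SELECT a.name AS item, b.name AS manager
FROM employees a
LEFT JOIN employees b ON a.manager_id = b.id

Result:
item   | manager
-------+--------
Aaron  | NULL   
Julia  | NULL   
Ivan   | NULL   
Xander | Ivan   
Tina   | NULL   
Hank   | Julia  
Wendy  | Tina   
Alice  | NULL   
Chris  | Xander 


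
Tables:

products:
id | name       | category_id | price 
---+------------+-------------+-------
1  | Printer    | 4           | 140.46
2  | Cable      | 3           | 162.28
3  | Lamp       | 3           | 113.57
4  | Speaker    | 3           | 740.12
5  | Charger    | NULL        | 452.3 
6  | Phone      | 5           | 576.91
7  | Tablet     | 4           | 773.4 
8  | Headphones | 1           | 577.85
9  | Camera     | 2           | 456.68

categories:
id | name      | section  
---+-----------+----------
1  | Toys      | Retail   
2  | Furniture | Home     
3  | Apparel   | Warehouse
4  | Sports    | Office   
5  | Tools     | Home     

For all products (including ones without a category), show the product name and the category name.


LEFT JOIN keeps every row from products (the left table); where category_id has no match in categories, the category columns become NULL. Walk through each product:
  - product 1 (Printer): category_id=4 -> matches Sports
  - product 2 (Cable): category_id=3 -> matches Apparel
  - product 3 (Lamp): category_id=3 -> matches Apparel
  - product 4 (Speaker): category_id=3 -> matches Apparel
  - product 5 (Charger): category_id=NULL, no match -> kept with NULL
  - product 6 (Phone): category_id=5 -> matches Tools
  - product 7 (Tablet): category_id=4 -> matches Sports
  - product 8 (Headphones): category_id=1 -> matches Toys
  - product 9 (Camera): category_id=2 -> matches Furniture
All 9 rows appear; 1 has NULL category.

SQL:
SELECT a.name, b.name AS category
FROM products a
LEFT JOIN categories b ON a.category_id = b.id

Result:
name       | category 
-----------+----------
Printer    | Sports   
Cable      | Apparel  
Lamp       | Apparel  
Speaker    | Apparel  
Charger    | NULL     
Phone      | Tools    
Tablet     | Sports   
Headphones | Toys     
Camera     | Furniture


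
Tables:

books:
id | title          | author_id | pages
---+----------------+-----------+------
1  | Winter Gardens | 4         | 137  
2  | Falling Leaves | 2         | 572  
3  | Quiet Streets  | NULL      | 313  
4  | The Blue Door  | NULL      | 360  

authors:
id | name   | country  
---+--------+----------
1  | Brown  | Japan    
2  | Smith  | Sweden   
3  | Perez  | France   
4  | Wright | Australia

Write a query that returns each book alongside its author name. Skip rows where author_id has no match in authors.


INNER JOIN keeps only books rows whose author_id matches an id in authors. Walk through each book:
  - book 1 (Winter Gardens): author_id=4 -> matches Wright
  - book 2 (Falling Leaves): author_id=2 -> matches Smith
  - book 3 (Quiet Streets): author_id=NULL, no match -> dropped
  - book 4 (The Blue Door): author_id=NULL, no match -> dropped
So 2 of 4 rows are dropped.

SQL:
SELECT a.title, b.name AS author
FROM books a
INNER JOIN authors b ON a.author_id = b.id

Result:
title          | author
---------------+-------
Winter Gardens | Wright
Falling Leaves | Smith 


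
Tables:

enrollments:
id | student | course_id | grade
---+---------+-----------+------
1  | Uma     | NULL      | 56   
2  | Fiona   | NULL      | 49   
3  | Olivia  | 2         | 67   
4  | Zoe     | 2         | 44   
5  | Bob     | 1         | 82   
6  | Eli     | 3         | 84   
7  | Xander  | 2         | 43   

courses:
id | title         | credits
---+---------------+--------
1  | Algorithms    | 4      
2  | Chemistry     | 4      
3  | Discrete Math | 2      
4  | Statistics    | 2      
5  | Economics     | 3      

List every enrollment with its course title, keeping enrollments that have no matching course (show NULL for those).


LEFT JOIN keeps every row from enrollments (the left table); where course_id has no match in courses, the course columns become NULL. Walk through each enrollment:
  - enrollment 1 (Uma): course_id=NULL, no match -> kept with NULL
  - enrollment 2 (Fiona): course_id=NULL, no match -> kept with NULL
  - enrollment 3 (Olivia): course_id=2 -> matches Chemistry
  - enrollment 4 (Zoe): course_id=2 -> matches Chemistry
  - enrollment 5 (Bob): course_id=1 -> matches Algorithms
  - enrollment 6 (Eli): course_id=3 -> matches Discrete Math
  - enrollment 7 (Xander): course_id=2 -> matches Chemistry
All 7 rows appear; 2 have NULL course.

SQL:
SELECT a.student, b.title AS course
FROM enrollments a
LEFT JOIN courses b ON a.course_id = b.id

Result:
student | course       
--------+--------------
Uma     | NULL         
Fiona   | NULL         
Olivia  | Chemistry    
Zoe     | Chemistry    
Bob     | Algorithms   
Eli     | Discrete Math
Xander  | Chemistry    


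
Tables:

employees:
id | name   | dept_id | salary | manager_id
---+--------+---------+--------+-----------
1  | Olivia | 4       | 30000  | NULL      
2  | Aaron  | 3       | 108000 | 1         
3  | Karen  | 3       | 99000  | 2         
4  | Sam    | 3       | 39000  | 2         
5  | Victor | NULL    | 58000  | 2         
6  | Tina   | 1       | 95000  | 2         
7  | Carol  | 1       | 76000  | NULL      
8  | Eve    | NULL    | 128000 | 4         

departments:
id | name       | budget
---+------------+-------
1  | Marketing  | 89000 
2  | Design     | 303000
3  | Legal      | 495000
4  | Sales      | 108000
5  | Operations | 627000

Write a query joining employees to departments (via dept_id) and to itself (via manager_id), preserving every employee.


Two LEFT JOINs from the same base table employees: one to departments via dept_id, one to employees itself via manager_id. Both are LEFT so every employee is preserved.
Match against departments:
  - employee 1 (Olivia): dept_id=4 -> matches Sales
  - employee 2 (Aaron): dept_id=3 -> matches Legal
  - employee 3 (Karen): dept_id=3 -> matches Legal
  - employee 4 (Sam): dept_id=3 -> matches Legal
  - employee 5 (Victor): dept_id=NULL, no match -> kept with NULL
  - employee 6 (Tina): dept_id=1 -> matches Marketing
  - employee 7 (Carol): dept_id=1 -> matches Marketing
  - employee 8 (Eve): dept_id=NULL, no match -> kept with NULL
Match against employees (self):
  - employee 1 (Olivia): manager_id=NULL -> NULL
  - employee 2 (Aaron): manager_id=1 -> Olivia
  - employee 3 (Karen): manager_id=2 -> Aaron
  - employee 4 (Sam): manager_id=2 -> Aaron
  - employee 5 (Victor): manager_id=2 -> Aaron
  - employee 6 (Tina): manager_id=2 -> Aaron
  - employee 7 (Carol): manager_id=NULL -> NULL
  - employee 8 (Eve): manager_id=4 -> Sam

SQL:
SELECT a.name, b.name AS department, c.name AS manager
FROM employees a
LEFT JOIN departments b ON a.dept_id = b.id
LEFT JOIN employees c ON a.manager_id = c.id

Result:
name   | department | manager
-------+------------+--------
Olivia | Sales      | NULL   
Aaron  | Legal      | Olivia 
Karen  | Legal      | Aaron  
Sam    | Legal      | Aaron  
Victor | NULL       | Aaron  
Tina   | Marketing  | Aaron  
Carol  | Marketing  | NULL   
Eve    | NULL       | Sam    


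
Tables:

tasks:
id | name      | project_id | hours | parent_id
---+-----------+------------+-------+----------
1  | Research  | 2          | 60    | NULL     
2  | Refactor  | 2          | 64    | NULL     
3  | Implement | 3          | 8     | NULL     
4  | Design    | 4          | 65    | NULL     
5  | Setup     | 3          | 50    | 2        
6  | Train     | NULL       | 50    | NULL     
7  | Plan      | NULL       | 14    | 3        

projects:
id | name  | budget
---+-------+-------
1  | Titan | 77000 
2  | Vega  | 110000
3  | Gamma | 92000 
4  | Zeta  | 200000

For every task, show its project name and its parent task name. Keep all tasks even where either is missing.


Two LEFT JOINs from the same base table tasks: one to projects via project_id, one to tasks itself via parent_id. Both are LEFT so every task is preserved.
Match against projects:
  - task 1 (Research): project_id=2 -> matches Vega
  - task 2 (Refactor): project_id=2 -> matches Vega
  - task 3 (Implement): project_id=3 -> matches Gamma
  - task 4 (Design): project_id=4 -> matches Zeta
  - task 5 (Setup): project_id=3 -> matches Gamma
  - task 6 (Train): project_id=NULL, no match -> kept with NULL
  - task 7 (Plan): project_id=NULL, no match -> kept with NULL
Match against tasks (self):
  - task 1 (Research): parent_id=NULL -> NULL
  - task 2 (Refactor): parent_id=NULL -> NULL
  - task 3 (Implement): parent_id=NULL -> NULL
  - task 4 (Design): parent_id=NULL -> NULL
  - task 5 (Setup): parent_id=2 -> Refactor
  - task 6 (Train): parent_id=NULL -> NULL
  - task 7 (Plan): parent_id=3 -> Implement

SQL:
SELECT a.name, b.name AS project, c.name AS parent
FROM tasks a
LEFT JOIN projects b ON a.project_id = b.id
LEFT JOIN tasks c ON a.parent_id = c.id

Result:
name      | project | parent   
----------+---------+----------
Research  | Vega    | NULL     
Refactor  | Vega    | NULL     
Implement | Gamma   | NULL     
Design    | Zeta    | NULL     
Setup     | Gamma   | Refactor 
Train     | NULL    | NULL     
Plan      | NULL    | Implement


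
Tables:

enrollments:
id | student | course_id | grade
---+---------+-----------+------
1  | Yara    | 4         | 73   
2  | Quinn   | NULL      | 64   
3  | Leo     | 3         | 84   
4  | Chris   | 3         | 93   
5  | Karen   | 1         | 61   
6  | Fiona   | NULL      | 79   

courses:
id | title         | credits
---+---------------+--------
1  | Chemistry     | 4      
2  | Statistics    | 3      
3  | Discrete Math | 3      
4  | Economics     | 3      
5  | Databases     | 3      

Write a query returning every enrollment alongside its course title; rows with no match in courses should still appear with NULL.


LEFT JOIN keeps every row from enrollments (the left table); where course_id has no match in courses, the course columns become NULL. Walk through each enrollment:
  - enrollment 1 (Yara): course_id=4 -> matches Economics
  - enrollment 2 (Quinn): course_id=NULL, no match -> kept with NULL
  - enrollment 3 (Leo): course_id=3 -> matches Discrete Math
  - enrollment 4 (Chris): course_id=3 -> matches Discrete Math
  - enrollment 5 (Karen): course_id=1 -> matches Chemistry
  - enrollment 6 (Fiona): course_id=NULL, no match -> kept with NULL
All 6 rows appear; 2 have NULL course.

SQL:
SELECT a.student, b.title AS course
FROM enrollments a
LEFT JOIN courses b ON a.course_id = b.id

Result:
student | course       
--------+--------------
Yara    | Economics    
Quinn   | NULL         
Leo     | Discrete Math
Chris   | Discrete Math
Karen   | Chemistry    
Fiona   | NULL         


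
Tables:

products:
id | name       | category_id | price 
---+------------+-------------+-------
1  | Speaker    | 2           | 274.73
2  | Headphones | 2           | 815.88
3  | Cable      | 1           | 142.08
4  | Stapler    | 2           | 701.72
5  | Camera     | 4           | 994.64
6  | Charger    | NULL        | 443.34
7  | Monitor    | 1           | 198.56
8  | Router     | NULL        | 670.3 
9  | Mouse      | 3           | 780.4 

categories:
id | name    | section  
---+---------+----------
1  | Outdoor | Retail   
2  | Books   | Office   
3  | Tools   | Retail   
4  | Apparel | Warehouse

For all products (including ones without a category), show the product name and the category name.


LEFT JOIN keeps every row from products (the left table); where category_id has no match in categories, the category columns become NULL. Walk through each product:
  - product 1 (Speaker): category_id=2 -> matches Books
  - product 2 (Headphones): category_id=2 -> matches Books
  - product 3 (Cable): category_id=1 -> matches Outdoor
  - product 4 (Stapler): category_id=2 -> matches Books
  - product 5 (Camera): category_id=4 -> matches Apparel
  - product 6 (Charger): category_id=NULL, no match -> kept with NULL
  - product 7 (Monitor): category_id=1 -> matches Outdoor
  - product 8 (Router): category_id=NULL, no match -> kept with NULL
  - product 9 (Mouse): category_id=3 -> matches Tools
All 9 rows appear; 2 have NULL category.

SQL:
SELECT a.name, b.name AS category
FROM products a
LEFT JOIN categories b ON a.category_id = b.id

Result:
name       | category
-----------+---------
Speaker    | Books   
Headphones | Books   
Cable      | Outdoor 
Stapler    | Books   
Camera     | Apparel 
Charger    | NULL    
Monitor    | Outdoor 
Router     | NULL    
Mouse      | Tools   


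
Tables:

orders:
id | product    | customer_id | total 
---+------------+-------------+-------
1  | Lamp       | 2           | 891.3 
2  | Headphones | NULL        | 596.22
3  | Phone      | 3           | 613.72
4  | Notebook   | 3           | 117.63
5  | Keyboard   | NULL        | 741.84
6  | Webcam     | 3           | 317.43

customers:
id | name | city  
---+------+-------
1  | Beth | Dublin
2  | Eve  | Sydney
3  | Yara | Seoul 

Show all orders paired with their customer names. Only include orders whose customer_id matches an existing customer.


INNER JOIN keeps only orders rows whose customer_id matches an id in customers. Walk through each order:
  - order 1 (Lamp): customer_id=2 -> matches Eve
  - order 2 (Headphones): customer_id=NULL, no match -> dropped
  - order 3 (Phone): customer_id=3 -> matches Yara
  - order 4 (Notebook): customer_id=3 -> matches Yara
  - order 5 (Keyboard): customer_id=NULL, no match -> dropped
  - order 6 (Webcam): customer_id=3 -> matches Yara
So 2 of 6 rows are dropped.

SQL:
SELECT a.product, b.name AS customer
FROM orders a
INNER JOIN customers b ON a.customer_id = b.id

Result:
product  | customer
---------+---------
Lamp     | Eve     
Phone    | Yara    
Notebook | Yara    
Webcam   | Yara    


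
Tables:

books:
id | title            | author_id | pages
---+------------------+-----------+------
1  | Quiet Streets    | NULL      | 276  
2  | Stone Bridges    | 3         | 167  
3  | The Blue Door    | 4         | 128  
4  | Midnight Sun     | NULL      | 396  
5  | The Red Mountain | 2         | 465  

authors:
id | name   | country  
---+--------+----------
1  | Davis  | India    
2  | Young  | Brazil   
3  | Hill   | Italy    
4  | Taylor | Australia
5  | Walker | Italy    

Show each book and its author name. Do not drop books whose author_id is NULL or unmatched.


LEFT JOIN keeps every row from books (the left table); where author_id has no match in authors, the author columns become NULL. Walk through each book:
  - book 1 (Quiet Streets): author_id=NULL, no match -> kept with NULL
  - book 2 (Stone Bridges): author_id=3 -> matches Hill
  - book 3 (The Blue Door): author_id=4 -> matches Taylor
  - book 4 (Midnight Sun): author_id=NULL, no match -> kept with NULL
  - book 5 (The Red Mountain): author_id=2 -> matches Young
All 5 rows appear; 2 have NULL author.

SQL:
SELECT a.title, b.name AS author
FROM books a
LEFT JOIN authors b ON a.author_id = b.id

Result:
title            | author
-----------------+-------
Quiet Streets    | NULL  
Stone Bridges    | Hill  
The Blue Door    | Taylor
Midnight Sun     | NULL  
The Red Mountain | Young 


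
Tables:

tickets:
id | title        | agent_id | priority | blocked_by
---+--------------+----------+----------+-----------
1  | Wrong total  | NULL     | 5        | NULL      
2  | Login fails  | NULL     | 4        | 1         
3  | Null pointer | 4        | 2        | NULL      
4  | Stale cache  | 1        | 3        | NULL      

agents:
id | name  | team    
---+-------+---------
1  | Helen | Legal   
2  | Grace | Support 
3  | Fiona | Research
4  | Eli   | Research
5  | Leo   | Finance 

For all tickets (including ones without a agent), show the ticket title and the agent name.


LEFT JOIN keeps every row from tickets (the left table); where agent_id has no match in agents, the agent columns become NULL. Walk through each ticket:
  - ticket 1 (Wrong total): agent_id=NULL, no match -> kept with NULL
  - ticket 2 (Login fails): agent_id=NULL, no match -> kept with NULL
  - ticket 3 (Null pointer): agent_id=4 -> matches Eli
  - ticket 4 (Stale cache): agent_id=1 -> matches Helen
All 4 rows appear; 2 have NULL agent.

SQL:
SELECT a.title, b.name AS agent
FROM tickets a
LEFT JOIN agents b ON a.agent_id = b.id

Result:
title        | agent
-------------+------
Wrong total  | NULL 
Login fails  | NULL 
Null pointer | Eli  
Stale cache  | Helen


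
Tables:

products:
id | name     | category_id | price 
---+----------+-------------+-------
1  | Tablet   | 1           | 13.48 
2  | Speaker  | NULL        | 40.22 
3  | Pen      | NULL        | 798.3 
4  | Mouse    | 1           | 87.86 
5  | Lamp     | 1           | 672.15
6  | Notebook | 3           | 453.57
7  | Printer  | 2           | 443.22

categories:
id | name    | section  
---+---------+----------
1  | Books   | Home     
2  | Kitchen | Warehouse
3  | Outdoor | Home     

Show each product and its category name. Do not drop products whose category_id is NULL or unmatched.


LEFT JOIN keeps every row from products (the left table); where category_id has no match in categories, the category columns become NULL. Walk through each product:
  - product 1 (Tablet): category_id=1 -> matches Books
  - product 2 (Speaker): category_id=NULL, no match -> kept with NULL
  - product 3 (Pen): category_id=NULL, no match -> kept with NULL
  - product 4 (Mouse): category_id=1 -> matches Books
  - product 5 (Lamp): category_id=1 -> matches Books
  - product 6 (Notebook): category_id=3 -> matches Outdoor
  - product 7 (Printer): category_id=2 -> matches Kitchen
All 7 rows appear; 2 have NULL category.

SQL:
SELECT a.name, b.name AS category
FROM products a
LEFT JOIN categories b ON a.category_id = b.id

Result:
name     | category
---------+---------
Tablet   | Books   
Speaker  | NULL    
Pen      | NULL    
Mouse    | Books   
Lamp     | Books   
Notebook | Outdoor 
Printer  | Kitchen 


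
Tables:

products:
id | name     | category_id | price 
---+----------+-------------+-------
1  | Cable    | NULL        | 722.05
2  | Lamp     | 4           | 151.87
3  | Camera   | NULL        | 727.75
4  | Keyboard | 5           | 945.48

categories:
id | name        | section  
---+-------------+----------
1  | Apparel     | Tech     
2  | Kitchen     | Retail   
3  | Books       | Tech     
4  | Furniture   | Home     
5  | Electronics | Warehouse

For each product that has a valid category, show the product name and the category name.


INNER JOIN keeps only products rows whose category_id matches an id in categories. Walk through each product:
  - product 1 (Cable): category_id=NULL, no match -> dropped
  - product 2 (Lamp): category_id=4 -> matches Furniture
  - product 3 (Camera): category_id=NULL, no match -> dropped
  - product 4 (Keyboard): category_id=5 -> matches Electronics
So 2 of 4 rows are dropped.

SQL:
SELECT a.name, b.name AS category
FROM products a
INNER JOIN categories b ON a.category_id = b.id

Result:
name     | category   
---------+------------
Lamp     | Furniture  
Keyboard | Electronics


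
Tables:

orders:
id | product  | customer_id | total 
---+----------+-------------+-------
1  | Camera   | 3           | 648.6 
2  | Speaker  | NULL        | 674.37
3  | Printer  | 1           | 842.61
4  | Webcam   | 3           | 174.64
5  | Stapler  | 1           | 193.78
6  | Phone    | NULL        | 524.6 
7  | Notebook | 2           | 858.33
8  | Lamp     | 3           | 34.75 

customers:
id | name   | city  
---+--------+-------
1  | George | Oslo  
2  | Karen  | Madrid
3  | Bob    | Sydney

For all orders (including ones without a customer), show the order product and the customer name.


LEFT JOIN keeps every row from orders (the left table); where customer_id has no match in customers, the customer columns become NULL. Walk through each order:
  - order 1 (Camera): customer_id=3 -> matches Bob
  - order 2 (Speaker): customer_id=NULL, no match -> kept with NULL
  - order 3 (Printer): customer_id=1 -> matches George
  - order 4 (Webcam): customer_id=3 -> matches Bob
  - order 5 (Stapler): customer_id=1 -> matches George
  - order 6 (Phone): customer_id=NULL, no match -> kept with NULL
  - order 7 (Notebook): customer_id=2 -> matches Karen
  - order 8 (Lamp): customer_id=3 -> matches Bob
All 8 rows appear; 2 have NULL customer.

SQL:
SELECT a.product, b.name AS customer
FROM orders a
LEFT JOIN customers b ON a.customer_id = b.id

Result:
product  | customer
---------+---------
Camera   | Bob     
Speaker  | NULL    
Printer  | George  
Webcam   | Bob     
Stapler  | George  
Phone    | NULL    
Notebook | Karen   
Lamp     | Bob     


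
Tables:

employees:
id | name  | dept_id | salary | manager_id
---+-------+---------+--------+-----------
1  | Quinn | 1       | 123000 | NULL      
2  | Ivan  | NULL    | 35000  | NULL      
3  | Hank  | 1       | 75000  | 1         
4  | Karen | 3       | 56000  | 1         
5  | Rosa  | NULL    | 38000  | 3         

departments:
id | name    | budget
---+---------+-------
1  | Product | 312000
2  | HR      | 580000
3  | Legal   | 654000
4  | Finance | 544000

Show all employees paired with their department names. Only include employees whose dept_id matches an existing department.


INNER JOIN keeps only employees rows whose dept_id matches an id in departments. Walk through each employee:
  - employee 1 (Quinn): dept_id=1 -> matches Product
  - employee 2 (Ivan): dept_id=NULL, no match -> dropped
  - employee 3 (Hank): dept_id=1 -> matches Product
  - employee 4 (Karen): dept_id=3 -> matches Legal
  - employee 5 (Rosa): dept_id=NULL, no match -> dropped
So 2 of 5 rows are dropped.

SQL:
SELECT a.name, b.name AS department
FROM employees a
INNER JOIN departments b ON a.dept_id = b.id

Result:
name  | department
------+-----------
Quinn | Product   
Hank  | Product   
Karen | Legal     


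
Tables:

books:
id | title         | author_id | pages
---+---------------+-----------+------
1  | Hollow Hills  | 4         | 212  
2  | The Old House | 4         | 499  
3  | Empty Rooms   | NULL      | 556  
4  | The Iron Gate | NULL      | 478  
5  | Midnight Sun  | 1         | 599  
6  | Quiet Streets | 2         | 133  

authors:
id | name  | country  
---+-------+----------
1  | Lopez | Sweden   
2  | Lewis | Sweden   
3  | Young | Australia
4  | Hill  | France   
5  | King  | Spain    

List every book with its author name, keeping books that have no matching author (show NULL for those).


LEFT JOIN keeps every row from books (the left table); where author_id has no match in authors, the author columns become NULL. Walk through each book:
  - book 1 (Hollow Hills): author_id=4 -> matches Hill
  - book 2 (The Old House): author_id=4 -> matches Hill
  - book 3 (Empty Rooms): author_id=NULL, no match -> kept with NULL
  - book 4 (The Iron Gate): author_id=NULL, no match -> kept with NULL
  - book 5 (Midnight Sun): author_id=1 -> matches Lopez
  - book 6 (Quiet Streets): author_id=2 -> matches Lewis
All 6 rows appear; 2 have NULL author.

SQL:
SELECT a.title, b.name AS author
FROM books a
LEFT JOIN authors b ON a.author_id = b.id

Result:
title         | author
--------------+-------
Hollow Hills  | Hill  
The Old House | Hill  
Empty Rooms   | NULL  
The Iron Gate | NULL  
Midnight Sun  | Lopez 
Quiet Streets | Lewis 
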